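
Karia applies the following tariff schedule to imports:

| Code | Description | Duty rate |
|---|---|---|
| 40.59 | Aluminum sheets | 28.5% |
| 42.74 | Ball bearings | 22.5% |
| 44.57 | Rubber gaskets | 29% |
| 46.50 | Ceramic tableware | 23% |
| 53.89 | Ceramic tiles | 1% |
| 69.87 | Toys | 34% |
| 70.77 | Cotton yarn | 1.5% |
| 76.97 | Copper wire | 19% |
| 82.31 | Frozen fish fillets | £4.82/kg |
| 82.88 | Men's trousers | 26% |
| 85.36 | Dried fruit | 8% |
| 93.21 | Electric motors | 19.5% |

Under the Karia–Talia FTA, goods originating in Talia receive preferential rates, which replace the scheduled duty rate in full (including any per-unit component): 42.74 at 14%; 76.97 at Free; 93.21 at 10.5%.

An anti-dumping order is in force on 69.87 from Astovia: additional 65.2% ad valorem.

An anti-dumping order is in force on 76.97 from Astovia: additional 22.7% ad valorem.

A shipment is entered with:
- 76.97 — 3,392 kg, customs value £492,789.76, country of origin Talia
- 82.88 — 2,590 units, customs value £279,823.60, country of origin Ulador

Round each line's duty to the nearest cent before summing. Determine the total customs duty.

£72,754.14

Line 1 (76.97, Talia, 3,392 kg, £492,789.76):
Base rate for 76.97 is 19%.
Origin Talia qualifies under the Karia–Talia agreement and 76.97 is covered: preferential rate Free applies instead.
The additional-duty order on 76.97 targets Astovia, not Talia; it does not apply.
Duty = £492,789.76 × 0% = £0.00.
Line 2 (82.88, Ulador, 2,590 units, £279,823.60):
Base rate for 82.88 is 26%.
Duty = £279,823.60 × 26% = £72,754.14.
Total = £0.00 + £72,754.14 = £72,754.14.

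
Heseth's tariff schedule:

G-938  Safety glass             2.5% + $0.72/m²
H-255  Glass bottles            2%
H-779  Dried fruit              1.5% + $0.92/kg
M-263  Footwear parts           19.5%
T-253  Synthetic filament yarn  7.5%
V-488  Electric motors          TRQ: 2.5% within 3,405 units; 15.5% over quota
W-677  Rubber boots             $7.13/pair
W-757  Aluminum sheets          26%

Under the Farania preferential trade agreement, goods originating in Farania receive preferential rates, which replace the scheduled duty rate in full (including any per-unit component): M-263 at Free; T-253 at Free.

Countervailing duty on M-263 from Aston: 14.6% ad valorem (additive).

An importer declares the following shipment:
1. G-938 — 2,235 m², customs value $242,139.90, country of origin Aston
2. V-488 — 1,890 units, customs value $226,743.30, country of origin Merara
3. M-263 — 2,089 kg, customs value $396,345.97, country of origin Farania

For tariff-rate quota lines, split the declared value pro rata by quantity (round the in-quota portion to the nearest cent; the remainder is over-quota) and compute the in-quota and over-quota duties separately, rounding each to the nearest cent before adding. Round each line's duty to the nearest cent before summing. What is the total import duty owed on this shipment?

$13,331.28

Line 1 (G-938, Aston, 2,235 m², $242,139.90):
Base rate for G-938 is 2.5% + $0.72/m².
Duty = $242,139.90 × 2.5% + 2,235 × $0.72 = $7,662.70.
Line 2 (V-488, Merara, 1,890 units, $226,743.30):
Code V-488 is under a tariff-rate quota (threshold 3,405 units). Quantity 1,890 units is within the quota, so the in-quota rate 2.5% applies to the full value.
Duty = $226,743.30 × 2.5% = $5,668.58.
Line 3 (M-263, Farania, 2,089 kg, $396,345.97):
Base rate for M-263 is 19.5%.
Origin Farania qualifies under the Heseth–Farania agreement and M-263 is covered: preferential rate Free applies instead.
The additional-duty order on M-263 targets Aston, not Farania; it does not apply.
Duty = $396,345.97 × 0% = $0.00.
Total = $7,662.70 + $5,668.58 + $0.00 = $13,331.28.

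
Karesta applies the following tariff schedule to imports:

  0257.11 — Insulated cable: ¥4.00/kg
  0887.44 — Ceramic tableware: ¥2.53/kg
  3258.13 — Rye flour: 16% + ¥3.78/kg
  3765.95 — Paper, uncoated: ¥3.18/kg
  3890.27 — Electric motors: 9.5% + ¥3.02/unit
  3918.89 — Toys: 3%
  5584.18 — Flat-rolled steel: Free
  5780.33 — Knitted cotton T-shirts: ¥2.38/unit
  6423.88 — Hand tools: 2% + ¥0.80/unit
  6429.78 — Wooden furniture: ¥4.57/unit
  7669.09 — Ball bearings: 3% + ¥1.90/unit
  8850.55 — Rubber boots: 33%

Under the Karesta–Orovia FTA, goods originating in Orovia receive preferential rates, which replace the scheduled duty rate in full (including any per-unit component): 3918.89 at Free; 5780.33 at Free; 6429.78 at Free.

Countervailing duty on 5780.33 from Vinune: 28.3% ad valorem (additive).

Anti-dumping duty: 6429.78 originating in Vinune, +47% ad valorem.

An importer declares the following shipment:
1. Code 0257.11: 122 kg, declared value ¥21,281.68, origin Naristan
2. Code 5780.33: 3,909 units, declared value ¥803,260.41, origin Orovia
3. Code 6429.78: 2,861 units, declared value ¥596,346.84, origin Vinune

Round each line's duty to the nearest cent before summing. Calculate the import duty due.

¥293,845.78

Line 1 (0257.11, Naristan, 122 kg, ¥21,281.68):
Base rate for 0257.11 is ¥4.00/kg.
Duty = 122 × ¥4.00 = ¥488.00.
Line 2 (5780.33, Orovia, 3,909 units, ¥803,260.41):
Base rate for 5780.33 is ¥2.38/unit.
Origin Orovia qualifies under the Karesta–Orovia agreement and 5780.33 is covered: preferential rate Free applies instead.
The additional-duty order on 5780.33 targets Vinune, not Orovia; it does not apply.
Duty = ¥803,260.41 × 0% = ¥0.00.
Line 3 (6429.78, Vinune, 2,861 units, ¥596,346.84):
Base rate for 6429.78 is ¥4.57/unit.
6429.78 has an FTA preferential rate, but origin Vinune is not Orovia; base rate stands.
Additional duty on 6429.78 from Vinune: +47% ad valorem. Applied ad valorem rate = 47%.
Duty = ¥596,346.84 × 47% + 2,861 × ¥4.57 = ¥293,357.78.
Total = ¥488.00 + ¥0.00 + ¥293,357.78 = ¥293,845.78.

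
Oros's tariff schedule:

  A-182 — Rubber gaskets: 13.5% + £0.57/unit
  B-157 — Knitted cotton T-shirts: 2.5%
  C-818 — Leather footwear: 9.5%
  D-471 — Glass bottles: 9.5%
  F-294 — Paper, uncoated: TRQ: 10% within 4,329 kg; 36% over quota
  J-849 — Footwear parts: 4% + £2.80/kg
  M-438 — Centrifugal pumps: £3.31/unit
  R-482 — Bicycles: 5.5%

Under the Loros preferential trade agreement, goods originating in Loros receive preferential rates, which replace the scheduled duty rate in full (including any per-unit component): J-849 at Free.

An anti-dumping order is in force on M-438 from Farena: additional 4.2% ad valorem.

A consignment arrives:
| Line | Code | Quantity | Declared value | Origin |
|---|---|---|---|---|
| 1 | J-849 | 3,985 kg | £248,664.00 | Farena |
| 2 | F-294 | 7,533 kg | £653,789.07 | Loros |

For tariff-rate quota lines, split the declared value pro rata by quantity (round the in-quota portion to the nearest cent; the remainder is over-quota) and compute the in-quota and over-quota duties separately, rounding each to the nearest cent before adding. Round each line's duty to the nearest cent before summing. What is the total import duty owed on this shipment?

£158,783.01

Line 1 (J-849, Farena, 3,985 kg, £248,664.00):
Base rate for J-849 is 4% + £2.80/kg.
J-849 has an FTA preferential rate, but origin Farena is not Loros; base rate stands.
Duty = £248,664.00 × 4% + 3,985 × £2.80 = £21,104.56.
Line 2 (F-294, Loros, 7,533 kg, £653,789.07):
Code F-294 is under a tariff-rate quota (threshold 4,329 kg). In-quota: 4,329 kg at 10%; over-quota: 3,204 kg at 36%.
Pro-rata value split: in-quota = £653,789.07 × 4,329/7,533 = £375,713.91; over-quota = £653,789.07 − £375,713.91 = £278,075.16.
In-quota duty = £375,713.91 × 10% = £37,571.39. Over-quota duty = £278,075.16 × 36% = £100,107.06.
Line duty = £37,571.39 + £100,107.06 = £137,678.45.
Total = £21,104.56 + £137,678.45 = £158,783.01.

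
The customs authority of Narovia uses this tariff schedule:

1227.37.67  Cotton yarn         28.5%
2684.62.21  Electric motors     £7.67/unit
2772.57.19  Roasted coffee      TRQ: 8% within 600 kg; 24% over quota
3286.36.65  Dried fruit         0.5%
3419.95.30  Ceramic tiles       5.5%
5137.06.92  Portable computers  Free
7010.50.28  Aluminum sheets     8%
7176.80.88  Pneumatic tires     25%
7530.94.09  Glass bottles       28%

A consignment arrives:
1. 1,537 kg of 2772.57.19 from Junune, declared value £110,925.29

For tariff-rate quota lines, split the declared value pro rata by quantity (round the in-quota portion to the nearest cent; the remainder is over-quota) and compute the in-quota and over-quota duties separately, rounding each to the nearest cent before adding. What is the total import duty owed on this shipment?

£19,693.75

Line 1 (2772.57.19, Junune, 1,537 kg, £110,925.29):
Code 2772.57.19 is under a tariff-rate quota (threshold 600 kg). In-quota: 600 kg at 8%; over-quota: 937 kg at 24%.
Pro-rata value split: in-quota = £110,925.29 × 600/1,537 = £43,302.00; over-quota = £110,925.29 − £43,302.00 = £67,623.29.
In-quota duty = £43,302.00 × 8% = £3,464.16. Over-quota duty = £67,623.29 × 24% = £16,229.59.
Line duty = £3,464.16 + £16,229.59 = £19,693.75.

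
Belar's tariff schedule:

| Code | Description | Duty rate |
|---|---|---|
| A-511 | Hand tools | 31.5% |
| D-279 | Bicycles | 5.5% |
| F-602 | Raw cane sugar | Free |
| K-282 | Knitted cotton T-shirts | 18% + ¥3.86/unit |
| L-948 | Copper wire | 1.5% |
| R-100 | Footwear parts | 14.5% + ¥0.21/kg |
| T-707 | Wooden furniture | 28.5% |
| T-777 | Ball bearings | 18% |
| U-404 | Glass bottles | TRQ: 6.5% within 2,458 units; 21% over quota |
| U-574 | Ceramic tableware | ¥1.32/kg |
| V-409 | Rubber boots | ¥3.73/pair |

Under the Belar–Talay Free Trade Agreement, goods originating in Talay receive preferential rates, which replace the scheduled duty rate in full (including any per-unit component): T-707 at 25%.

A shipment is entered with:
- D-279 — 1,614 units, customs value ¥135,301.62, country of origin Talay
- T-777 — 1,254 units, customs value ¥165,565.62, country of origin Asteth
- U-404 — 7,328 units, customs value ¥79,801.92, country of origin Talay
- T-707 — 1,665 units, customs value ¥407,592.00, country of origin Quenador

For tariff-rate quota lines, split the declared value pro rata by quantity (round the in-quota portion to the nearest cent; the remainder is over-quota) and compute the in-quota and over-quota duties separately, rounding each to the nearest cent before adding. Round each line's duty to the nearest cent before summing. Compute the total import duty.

¥166,284.22

Line 1 (D-279, Talay, 1,614 units, ¥135,301.62):
Base rate for D-279 is 5.5%.
Origin Talay is the FTA partner but D-279 is not on the preference list; base rate stands.
Duty = ¥135,301.62 × 5.5% = ¥7,441.59.
Line 2 (T-777, Asteth, 1,254 units, ¥165,565.62):
Base rate for T-777 is 18%.
Duty = ¥165,565.62 × 18% = ¥29,801.81.
Line 3 (U-404, Talay, 7,328 units, ¥79,801.92):
Code U-404 is under a tariff-rate quota (threshold 2,458 units). In-quota: 2,458 units at 6.5%; over-quota: 4,870 units at 21%.
Pro-rata value split: in-quota = ¥79,801.92 × 2,458/7,328 = ¥26,767.62; over-quota = ¥79,801.92 − ¥26,767.62 = ¥53,034.30.
In-quota duty = ¥26,767.62 × 6.5% = ¥1,739.90. Over-quota duty = ¥53,034.30 × 21% = ¥11,137.20.
Line duty = ¥1,739.90 + ¥11,137.20 = ¥12,877.10.
Line 4 (T-707, Quenador, 1,665 units, ¥407,592.00):
Base rate for T-707 is 28.5%.
T-707 has an FTA preferential rate, but origin Quenador is not Talay; base rate stands.
Duty = ¥407,592.00 × 28.5% = ¥116,163.72.
Total = ¥7,441.59 + ¥29,801.81 + ¥12,877.10 + ¥116,163.72 = ¥166,284.22.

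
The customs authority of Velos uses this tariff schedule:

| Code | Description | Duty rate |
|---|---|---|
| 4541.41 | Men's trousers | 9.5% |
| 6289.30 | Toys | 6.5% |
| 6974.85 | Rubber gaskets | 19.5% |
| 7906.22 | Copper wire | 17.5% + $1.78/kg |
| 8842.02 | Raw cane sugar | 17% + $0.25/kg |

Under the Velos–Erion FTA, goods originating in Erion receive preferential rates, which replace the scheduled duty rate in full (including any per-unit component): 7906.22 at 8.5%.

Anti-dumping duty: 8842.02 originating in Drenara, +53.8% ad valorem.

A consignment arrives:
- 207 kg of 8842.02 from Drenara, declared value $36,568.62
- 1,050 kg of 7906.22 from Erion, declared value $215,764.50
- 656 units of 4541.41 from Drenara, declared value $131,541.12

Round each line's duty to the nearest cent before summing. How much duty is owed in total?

Line 1 (8842.02, Drenara, 207 kg, $36,568.62):
Base rate for 8842.02 is 17% + $0.25/kg.
Additional duty on 8842.02 from Drenara: +53.8%. Applied ad valorem rate: 17% + 53.8% = 70.8%.
Duty = $36,568.62 × 70.8% + 207 × $0.25 = $25,942.33.
Line 2 (7906.22, Erion, 1,050 kg, $215,764.50):
Base rate for 7906.22 is 17.5% + $1.78/kg.
Origin Erion qualifies under the Velos–Erion agreement and 7906.22 is covered: preferential rate 8.5% applies instead.
Duty = $215,764.50 × 8.5% = $18,339.98.
Line 3 (4541.41, Drenara, 656 units, $131,541.12):
Base rate for 4541.41 is 9.5%.
Duty = $131,541.12 × 9.5% = $12,496.41.
Total = $25,942.33 + $18,339.98 + $12,496.41 = $56,778.72.

$56,778.72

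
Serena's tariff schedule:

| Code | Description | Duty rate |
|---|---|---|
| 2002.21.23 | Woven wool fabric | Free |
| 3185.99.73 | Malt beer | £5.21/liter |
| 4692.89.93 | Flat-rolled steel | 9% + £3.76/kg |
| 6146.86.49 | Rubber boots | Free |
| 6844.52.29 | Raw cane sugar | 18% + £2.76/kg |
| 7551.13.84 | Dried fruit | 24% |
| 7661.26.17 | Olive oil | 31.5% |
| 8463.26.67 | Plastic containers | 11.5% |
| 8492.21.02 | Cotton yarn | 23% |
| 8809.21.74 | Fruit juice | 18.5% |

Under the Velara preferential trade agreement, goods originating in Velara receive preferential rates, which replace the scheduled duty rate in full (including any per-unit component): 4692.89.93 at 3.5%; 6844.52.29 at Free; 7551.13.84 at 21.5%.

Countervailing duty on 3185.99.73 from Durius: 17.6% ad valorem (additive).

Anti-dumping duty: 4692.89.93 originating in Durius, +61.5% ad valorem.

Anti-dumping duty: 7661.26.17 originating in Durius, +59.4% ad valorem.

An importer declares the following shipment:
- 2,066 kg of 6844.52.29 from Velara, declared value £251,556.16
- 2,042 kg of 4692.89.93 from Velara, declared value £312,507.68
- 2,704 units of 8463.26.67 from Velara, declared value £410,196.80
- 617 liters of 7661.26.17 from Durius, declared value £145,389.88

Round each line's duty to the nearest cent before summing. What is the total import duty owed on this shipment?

£190,269.80

Line 1 (6844.52.29, Velara, 2,066 kg, £251,556.16):
Base rate for 6844.52.29 is 18% + £2.76/kg.
Origin Velara qualifies under the Serena–Velara agreement and 6844.52.29 is covered: preferential rate Free applies instead.
Duty = £251,556.16 × 0% = £0.00.
Line 2 (4692.89.93, Velara, 2,042 kg, £312,507.68):
Base rate for 4692.89.93 is 9% + £3.76/kg.
Origin Velara qualifies under the Serena–Velara agreement and 4692.89.93 is covered: preferential rate 3.5% applies instead.
The additional-duty order on 4692.89.93 targets Durius, not Velara; it does not apply.
Duty = £312,507.68 × 3.5% = £10,937.77.
Line 3 (8463.26.67, Velara, 2,704 units, £410,196.80):
Base rate for 8463.26.67 is 11.5%.
Origin Velara is the FTA partner but 8463.26.67 is not on the preference list; base rate stands.
Duty = £410,196.80 × 11.5% = £47,172.63.
Line 4 (7661.26.17, Durius, 617 liters, £145,389.88):
Base rate for 7661.26.17 is 31.5%.
Additional duty on 7661.26.17 from Durius: +59.4%. Applied ad valorem rate: 31.5% + 59.4% = 90.9%.
Duty = £145,389.88 × 90.9% = £132,159.40.
Total = £0.00 + £10,937.77 + £47,172.63 + £132,159.40 = £190,269.80.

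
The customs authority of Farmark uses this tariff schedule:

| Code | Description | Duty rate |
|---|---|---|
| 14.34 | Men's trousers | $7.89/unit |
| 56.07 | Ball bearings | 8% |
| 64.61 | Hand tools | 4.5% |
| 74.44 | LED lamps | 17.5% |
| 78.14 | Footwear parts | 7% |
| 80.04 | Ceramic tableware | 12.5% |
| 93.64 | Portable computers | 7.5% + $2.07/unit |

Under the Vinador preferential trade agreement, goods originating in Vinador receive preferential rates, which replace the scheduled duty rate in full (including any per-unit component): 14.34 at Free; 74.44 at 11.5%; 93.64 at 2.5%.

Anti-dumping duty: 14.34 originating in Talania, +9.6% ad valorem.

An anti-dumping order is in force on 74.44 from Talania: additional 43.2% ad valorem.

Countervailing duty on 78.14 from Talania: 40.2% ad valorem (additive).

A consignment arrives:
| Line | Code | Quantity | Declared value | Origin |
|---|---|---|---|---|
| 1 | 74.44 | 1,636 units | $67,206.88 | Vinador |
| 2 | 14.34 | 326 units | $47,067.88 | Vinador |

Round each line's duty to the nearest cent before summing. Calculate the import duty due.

Line 1 (74.44, Vinador, 1,636 units, $67,206.88):
Base rate for 74.44 is 17.5%.
Origin Vinador qualifies under the Farmark–Vinador agreement and 74.44 is covered: preferential rate 11.5% applies instead.
The additional-duty order on 74.44 targets Talania, not Vinador; it does not apply.
Duty = $67,206.88 × 11.5% = $7,728.79.
Line 2 (14.34, Vinador, 326 units, $47,067.88):
Base rate for 14.34 is $7.89/unit.
Origin Vinador qualifies under the Farmark–Vinador agreement and 14.34 is covered: preferential rate Free applies instead.
The additional-duty order on 14.34 targets Talania, not Vinador; it does not apply.
Duty = $47,067.88 × 0% = $0.00.
Total = $7,728.79 + $0.00 = $7,728.79.

$7,728.79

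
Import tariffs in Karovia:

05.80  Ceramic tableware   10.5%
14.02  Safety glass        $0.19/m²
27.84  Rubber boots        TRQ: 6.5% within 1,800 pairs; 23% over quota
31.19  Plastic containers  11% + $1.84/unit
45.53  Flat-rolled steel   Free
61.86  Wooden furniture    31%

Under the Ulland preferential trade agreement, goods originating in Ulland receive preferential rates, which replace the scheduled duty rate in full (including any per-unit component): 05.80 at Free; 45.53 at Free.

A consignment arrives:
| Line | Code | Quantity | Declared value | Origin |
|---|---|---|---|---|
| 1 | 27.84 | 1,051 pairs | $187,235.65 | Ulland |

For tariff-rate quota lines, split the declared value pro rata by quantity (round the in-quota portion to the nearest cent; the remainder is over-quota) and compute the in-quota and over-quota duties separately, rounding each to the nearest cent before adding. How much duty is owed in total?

$12,170.32

Line 1 (27.84, Ulland, 1,051 pairs, $187,235.65):
Code 27.84 is under a tariff-rate quota (threshold 1,800 pairs). Quantity 1,051 pairs is within the quota, so the in-quota rate 6.5% applies to the full value.
Duty = $187,235.65 × 6.5% = $12,170.32.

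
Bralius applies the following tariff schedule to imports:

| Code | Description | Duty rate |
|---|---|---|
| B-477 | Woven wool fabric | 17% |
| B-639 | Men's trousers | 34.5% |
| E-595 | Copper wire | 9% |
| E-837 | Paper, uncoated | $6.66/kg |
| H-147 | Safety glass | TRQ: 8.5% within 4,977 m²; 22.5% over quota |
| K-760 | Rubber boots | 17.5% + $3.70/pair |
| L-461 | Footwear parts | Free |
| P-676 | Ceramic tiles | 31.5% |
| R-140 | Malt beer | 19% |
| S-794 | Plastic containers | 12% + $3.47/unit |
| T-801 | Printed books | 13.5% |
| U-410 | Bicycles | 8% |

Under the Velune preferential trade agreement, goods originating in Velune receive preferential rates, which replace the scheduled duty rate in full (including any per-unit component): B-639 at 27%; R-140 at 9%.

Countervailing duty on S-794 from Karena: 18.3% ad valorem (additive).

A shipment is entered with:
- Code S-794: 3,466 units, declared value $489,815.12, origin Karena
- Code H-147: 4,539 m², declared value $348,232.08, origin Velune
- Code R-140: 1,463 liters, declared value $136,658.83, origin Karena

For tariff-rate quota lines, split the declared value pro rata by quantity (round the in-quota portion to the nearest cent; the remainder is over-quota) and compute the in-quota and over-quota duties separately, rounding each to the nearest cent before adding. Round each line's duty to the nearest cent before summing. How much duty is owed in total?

$216,005.91

Line 1 (S-794, Karena, 3,466 units, $489,815.12):
Base rate for S-794 is 12% + $3.47/unit.
Additional duty on S-794 from Karena: +18.3%. Applied ad valorem rate: 12% + 18.3% = 30.3%.
Duty = $489,815.12 × 30.3% + 3,466 × $3.47 = $160,441.00.
Line 2 (H-147, Velune, 4,539 m², $348,232.08):
Code H-147 is under a tariff-rate quota (threshold 4,977 m²). Quantity 4,539 m² is within the quota, so the in-quota rate 8.5% applies to the full value.
Duty = $348,232.08 × 8.5% = $29,599.73.
Line 3 (R-140, Karena, 1,463 liters, $136,658.83):
Base rate for R-140 is 19%.
R-140 has an FTA preferential rate, but origin Karena is not Velune; base rate stands.
Duty = $136,658.83 × 19% = $25,965.18.
Total = $160,441.00 + $29,599.73 + $25,965.18 = $216,005.91.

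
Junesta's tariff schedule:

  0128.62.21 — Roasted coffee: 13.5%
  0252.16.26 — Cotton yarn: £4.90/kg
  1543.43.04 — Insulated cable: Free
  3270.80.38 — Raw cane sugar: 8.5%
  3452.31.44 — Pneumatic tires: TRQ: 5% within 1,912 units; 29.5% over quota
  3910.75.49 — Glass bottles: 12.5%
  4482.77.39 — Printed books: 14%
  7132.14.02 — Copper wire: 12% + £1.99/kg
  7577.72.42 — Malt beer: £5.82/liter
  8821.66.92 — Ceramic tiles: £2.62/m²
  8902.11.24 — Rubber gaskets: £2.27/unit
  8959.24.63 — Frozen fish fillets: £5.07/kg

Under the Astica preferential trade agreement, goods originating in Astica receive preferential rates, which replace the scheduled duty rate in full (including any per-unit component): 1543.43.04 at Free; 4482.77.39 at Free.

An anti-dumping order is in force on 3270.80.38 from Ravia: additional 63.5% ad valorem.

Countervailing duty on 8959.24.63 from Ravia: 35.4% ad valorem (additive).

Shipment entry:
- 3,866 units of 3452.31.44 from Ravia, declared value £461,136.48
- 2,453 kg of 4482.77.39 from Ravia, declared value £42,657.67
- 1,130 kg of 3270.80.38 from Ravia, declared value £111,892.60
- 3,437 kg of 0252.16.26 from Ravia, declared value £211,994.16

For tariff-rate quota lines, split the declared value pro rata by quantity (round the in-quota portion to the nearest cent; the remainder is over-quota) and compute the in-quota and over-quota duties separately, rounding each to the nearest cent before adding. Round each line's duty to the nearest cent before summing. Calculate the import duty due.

Line 1 (3452.31.44, Ravia, 3,866 units, £461,136.48):
Code 3452.31.44 is under a tariff-rate quota (threshold 1,912 units). In-quota: 1,912 units at 5%; over-quota: 1,954 units at 29.5%.
Pro-rata value split: in-quota = £461,136.48 × 1,912/3,866 = £228,063.36; over-quota = £461,136.48 − £228,063.36 = £233,073.12.
In-quota duty = £228,063.36 × 5% = £11,403.17. Over-quota duty = £233,073.12 × 29.5% = £68,756.57.
Line duty = £11,403.17 + £68,756.57 = £80,159.74.
Line 2 (4482.77.39, Ravia, 2,453 kg, £42,657.67):
Base rate for 4482.77.39 is 14%.
4482.77.39 has an FTA preferential rate, but origin Ravia is not Astica; base rate stands.
Duty = £42,657.67 × 14% = £5,972.07.
Line 3 (3270.80.38, Ravia, 1,130 kg, £111,892.60):
Base rate for 3270.80.38 is 8.5%.
Additional duty on 3270.80.38 from Ravia: +63.5%. Applied ad valorem rate: 8.5% + 63.5% = 72%.
Duty = £111,892.60 × 72% = £80,562.67.
Line 4 (0252.16.26, Ravia, 3,437 kg, £211,994.16):
Base rate for 0252.16.26 is £4.90/kg.
Duty = 3,437 × £4.90 = £16,841.30.
Total = £80,159.74 + £5,972.07 + £80,562.67 + £16,841.30 = £183,535.78.

£183,535.78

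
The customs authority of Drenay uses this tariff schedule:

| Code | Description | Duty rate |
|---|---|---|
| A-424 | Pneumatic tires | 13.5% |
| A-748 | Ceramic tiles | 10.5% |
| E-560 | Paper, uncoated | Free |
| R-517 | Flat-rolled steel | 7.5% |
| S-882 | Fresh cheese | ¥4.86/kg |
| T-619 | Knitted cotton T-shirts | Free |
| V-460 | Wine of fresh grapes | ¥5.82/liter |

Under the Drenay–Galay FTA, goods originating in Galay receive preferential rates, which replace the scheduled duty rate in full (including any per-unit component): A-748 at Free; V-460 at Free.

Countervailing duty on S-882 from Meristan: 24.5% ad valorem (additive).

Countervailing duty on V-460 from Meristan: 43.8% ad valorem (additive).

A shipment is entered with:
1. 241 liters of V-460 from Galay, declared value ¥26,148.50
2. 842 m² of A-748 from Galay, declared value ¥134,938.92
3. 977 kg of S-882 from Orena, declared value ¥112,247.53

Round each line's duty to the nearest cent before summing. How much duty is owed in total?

¥4,748.22

Line 1 (V-460, Galay, 241 liters, ¥26,148.50):
Base rate for V-460 is ¥5.82/liter.
Origin Galay qualifies under the Drenay–Galay agreement and V-460 is covered: preferential rate Free applies instead.
The additional-duty order on V-460 targets Meristan, not Galay; it does not apply.
Duty = ¥26,148.50 × 0% = ¥0.00.
Line 2 (A-748, Galay, 842 m², ¥134,938.92):
Base rate for A-748 is 10.5%.
Origin Galay qualifies under the Drenay–Galay agreement and A-748 is covered: preferential rate Free applies instead.
Duty = ¥134,938.92 × 0% = ¥0.00.
Line 3 (S-882, Orena, 977 kg, ¥112,247.53):
Base rate for S-882 is ¥4.86/kg.
The additional-duty order on S-882 targets Meristan, not Orena; it does not apply.
Duty = 977 × ¥4.86 = ¥4,748.22.
Total = ¥0.00 + ¥0.00 + ¥4,748.22 = ¥4,748.22.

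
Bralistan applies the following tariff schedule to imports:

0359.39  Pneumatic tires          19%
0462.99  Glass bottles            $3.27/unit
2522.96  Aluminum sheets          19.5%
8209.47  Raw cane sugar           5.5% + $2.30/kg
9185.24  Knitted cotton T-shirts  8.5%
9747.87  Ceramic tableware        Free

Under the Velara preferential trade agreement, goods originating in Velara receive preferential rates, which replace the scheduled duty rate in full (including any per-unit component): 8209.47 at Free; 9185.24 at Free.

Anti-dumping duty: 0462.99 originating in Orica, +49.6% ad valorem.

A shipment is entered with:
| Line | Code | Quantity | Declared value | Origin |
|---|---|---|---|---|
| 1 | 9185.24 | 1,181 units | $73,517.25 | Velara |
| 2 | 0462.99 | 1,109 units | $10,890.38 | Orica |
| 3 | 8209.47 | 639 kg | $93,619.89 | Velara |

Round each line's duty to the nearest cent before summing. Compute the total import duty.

$9,028.06

Line 1 (9185.24, Velara, 1,181 units, $73,517.25):
Base rate for 9185.24 is 8.5%.
Origin Velara qualifies under the Bralistan–Velara agreement and 9185.24 is covered: preferential rate Free applies instead.
Duty = $73,517.25 × 0% = $0.00.
Line 2 (0462.99, Orica, 1,109 units, $10,890.38):
Base rate for 0462.99 is $3.27/unit.
Additional duty on 0462.99 from Orica: +49.6% ad valorem. Applied ad valorem rate = 49.6%.
Duty = $10,890.38 × 49.6% + 1,109 × $3.27 = $9,028.06.
Line 3 (8209.47, Velara, 639 kg, $93,619.89):
Base rate for 8209.47 is 5.5% + $2.30/kg.
Origin Velara qualifies under the Bralistan–Velara agreement and 8209.47 is covered: preferential rate Free applies instead.
Duty = $93,619.89 × 0% = $0.00.
Total = $0.00 + $9,028.06 + $0.00 = $9,028.06.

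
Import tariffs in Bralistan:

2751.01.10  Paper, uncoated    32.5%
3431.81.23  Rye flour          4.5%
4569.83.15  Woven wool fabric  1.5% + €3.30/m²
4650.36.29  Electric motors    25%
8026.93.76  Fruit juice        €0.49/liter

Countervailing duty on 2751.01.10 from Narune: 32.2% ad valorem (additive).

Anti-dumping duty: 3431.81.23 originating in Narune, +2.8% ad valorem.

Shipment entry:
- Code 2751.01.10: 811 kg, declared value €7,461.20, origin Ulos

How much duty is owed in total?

Line 1 (2751.01.10, Ulos, 811 kg, €7,461.20):
Base rate for 2751.01.10 is 32.5%.
The additional-duty order on 2751.01.10 targets Narune, not Ulos; it does not apply.
Duty = €7,461.20 × 32.5% = €2,424.89.

€2,424.89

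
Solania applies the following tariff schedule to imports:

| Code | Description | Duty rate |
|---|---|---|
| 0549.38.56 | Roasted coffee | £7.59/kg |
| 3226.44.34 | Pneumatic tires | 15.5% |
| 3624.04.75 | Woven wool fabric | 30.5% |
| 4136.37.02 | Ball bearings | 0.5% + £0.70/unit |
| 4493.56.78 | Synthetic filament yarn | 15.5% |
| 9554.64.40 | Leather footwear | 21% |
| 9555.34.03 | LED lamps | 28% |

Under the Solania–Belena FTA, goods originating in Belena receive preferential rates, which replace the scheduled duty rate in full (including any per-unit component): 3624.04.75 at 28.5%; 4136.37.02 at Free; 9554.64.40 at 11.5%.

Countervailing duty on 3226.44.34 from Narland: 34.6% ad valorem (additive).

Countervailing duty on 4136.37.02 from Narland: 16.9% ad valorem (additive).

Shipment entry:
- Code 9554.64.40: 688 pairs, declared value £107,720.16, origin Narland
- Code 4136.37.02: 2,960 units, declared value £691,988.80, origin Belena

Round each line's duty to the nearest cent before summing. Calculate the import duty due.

£22,621.23

Line 1 (9554.64.40, Narland, 688 pairs, £107,720.16):
Base rate for 9554.64.40 is 21%.
9554.64.40 has an FTA preferential rate, but origin Narland is not Belena; base rate stands.
Duty = £107,720.16 × 21% = £22,621.23.
Line 2 (4136.37.02, Belena, 2,960 units, £691,988.80):
Base rate for 4136.37.02 is 0.5% + £0.70/unit.
Origin Belena qualifies under the Solania–Belena agreement and 4136.37.02 is covered: preferential rate Free applies instead.
The additional-duty order on 4136.37.02 targets Narland, not Belena; it does not apply.
Duty = £691,988.80 × 0% = £0.00.
Total = £22,621.23 + £0.00 = £22,621.23.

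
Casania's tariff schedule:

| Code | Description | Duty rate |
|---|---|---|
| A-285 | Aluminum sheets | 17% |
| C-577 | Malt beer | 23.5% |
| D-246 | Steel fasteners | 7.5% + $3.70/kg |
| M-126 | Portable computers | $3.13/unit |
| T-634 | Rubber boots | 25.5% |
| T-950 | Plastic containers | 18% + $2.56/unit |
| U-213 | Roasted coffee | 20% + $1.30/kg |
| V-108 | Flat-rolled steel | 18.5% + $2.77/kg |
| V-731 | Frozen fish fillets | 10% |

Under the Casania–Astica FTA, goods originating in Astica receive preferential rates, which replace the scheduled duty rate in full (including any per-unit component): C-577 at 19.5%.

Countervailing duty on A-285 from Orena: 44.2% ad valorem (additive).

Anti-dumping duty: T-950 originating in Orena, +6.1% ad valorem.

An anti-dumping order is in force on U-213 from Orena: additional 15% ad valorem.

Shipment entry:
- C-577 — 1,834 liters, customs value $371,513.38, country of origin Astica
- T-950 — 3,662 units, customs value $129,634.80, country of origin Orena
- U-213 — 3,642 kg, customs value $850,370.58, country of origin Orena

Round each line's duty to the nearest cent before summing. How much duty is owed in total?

Line 1 (C-577, Astica, 1,834 liters, $371,513.38):
Base rate for C-577 is 23.5%.
Origin Astica qualifies under the Casania–Astica agreement and C-577 is covered: preferential rate 19.5% applies instead.
Duty = $371,513.38 × 19.5% = $72,445.11.
Line 2 (T-950, Orena, 3,662 units, $129,634.80):
Base rate for T-950 is 18% + $2.56/unit.
Additional duty on T-950 from Orena: +6.1%. Applied ad valorem rate: 18% + 6.1% = 24.1%.
Duty = $129,634.80 × 24.1% + 3,662 × $2.56 = $40,616.71.
Line 3 (U-213, Orena, 3,642 kg, $850,370.58):
Base rate for U-213 is 20% + $1.30/kg.
Additional duty on U-213 from Orena: +15%. Applied ad valorem rate: 20% + 15% = 35%.
Duty = $850,370.58 × 35% + 3,642 × $1.30 = $302,364.30.
Total = $72,445.11 + $40,616.71 + $302,364.30 = $415,426.12.

$415,426.12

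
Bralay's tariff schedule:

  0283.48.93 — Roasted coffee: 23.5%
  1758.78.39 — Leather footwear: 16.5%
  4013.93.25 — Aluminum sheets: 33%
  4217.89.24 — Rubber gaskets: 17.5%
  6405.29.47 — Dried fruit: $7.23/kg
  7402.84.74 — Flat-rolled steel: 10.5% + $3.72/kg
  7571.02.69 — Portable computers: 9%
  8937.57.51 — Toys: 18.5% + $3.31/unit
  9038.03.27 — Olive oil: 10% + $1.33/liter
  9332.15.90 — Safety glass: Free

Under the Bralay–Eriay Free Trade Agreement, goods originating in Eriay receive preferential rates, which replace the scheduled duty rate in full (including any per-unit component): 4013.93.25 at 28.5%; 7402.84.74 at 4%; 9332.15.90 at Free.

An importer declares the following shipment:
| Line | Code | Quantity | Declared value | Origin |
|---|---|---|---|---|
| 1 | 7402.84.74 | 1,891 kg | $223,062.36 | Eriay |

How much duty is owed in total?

Line 1 (7402.84.74, Eriay, 1,891 kg, $223,062.36):
Base rate for 7402.84.74 is 10.5% + $3.72/kg.
Origin Eriay qualifies under the Bralay–Eriay agreement and 7402.84.74 is covered: preferential rate 4% applies instead.
Duty = $223,062.36 × 4% = $8,922.49.

$8,922.49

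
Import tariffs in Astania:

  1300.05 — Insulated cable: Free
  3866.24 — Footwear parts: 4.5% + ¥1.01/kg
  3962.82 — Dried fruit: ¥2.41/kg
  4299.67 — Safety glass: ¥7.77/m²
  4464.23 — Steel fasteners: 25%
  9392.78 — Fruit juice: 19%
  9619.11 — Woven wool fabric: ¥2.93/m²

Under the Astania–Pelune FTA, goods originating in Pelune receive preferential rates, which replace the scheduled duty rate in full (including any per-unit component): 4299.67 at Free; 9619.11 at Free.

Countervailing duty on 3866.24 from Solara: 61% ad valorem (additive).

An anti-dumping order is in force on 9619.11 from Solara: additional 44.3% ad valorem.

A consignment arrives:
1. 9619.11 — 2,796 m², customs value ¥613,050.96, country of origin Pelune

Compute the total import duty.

¥0.00

Line 1 (9619.11, Pelune, 2,796 m², ¥613,050.96):
Base rate for 9619.11 is ¥2.93/m².
Origin Pelune qualifies under the Astania–Pelune agreement and 9619.11 is covered: preferential rate Free applies instead.
The additional-duty order on 9619.11 targets Solara, not Pelune; it does not apply.
Duty = ¥613,050.96 × 0% = ¥0.00.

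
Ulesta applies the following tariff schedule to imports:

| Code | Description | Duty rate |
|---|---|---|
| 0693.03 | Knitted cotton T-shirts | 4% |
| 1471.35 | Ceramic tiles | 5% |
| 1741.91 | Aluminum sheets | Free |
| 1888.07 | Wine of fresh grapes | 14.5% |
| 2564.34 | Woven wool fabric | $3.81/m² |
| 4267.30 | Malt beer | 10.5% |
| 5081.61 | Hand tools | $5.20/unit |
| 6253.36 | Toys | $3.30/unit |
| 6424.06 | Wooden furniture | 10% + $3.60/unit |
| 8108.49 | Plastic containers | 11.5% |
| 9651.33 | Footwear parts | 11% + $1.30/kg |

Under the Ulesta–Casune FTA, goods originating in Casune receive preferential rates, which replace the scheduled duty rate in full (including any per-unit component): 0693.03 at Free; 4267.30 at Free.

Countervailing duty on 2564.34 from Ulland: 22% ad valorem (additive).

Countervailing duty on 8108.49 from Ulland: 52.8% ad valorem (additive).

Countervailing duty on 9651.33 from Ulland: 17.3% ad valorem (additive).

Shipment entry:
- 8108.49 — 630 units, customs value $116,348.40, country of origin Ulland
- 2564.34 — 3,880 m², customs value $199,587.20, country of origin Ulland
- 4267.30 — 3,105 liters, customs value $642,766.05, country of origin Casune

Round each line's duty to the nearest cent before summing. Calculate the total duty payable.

$133,504.00

Line 1 (8108.49, Ulland, 630 units, $116,348.40):
Base rate for 8108.49 is 11.5%.
Additional duty on 8108.49 from Ulland: +52.8%. Applied ad valorem rate: 11.5% + 52.8% = 64.3%.
Duty = $116,348.40 × 64.3% = $74,812.02.
Line 2 (2564.34, Ulland, 3,880 m², $199,587.20):
Base rate for 2564.34 is $3.81/m².
Additional duty on 2564.34 from Ulland: +22% ad valorem. Applied ad valorem rate = 22%.
Duty = $199,587.20 × 22% + 3,880 × $3.81 = $58,691.98.
Line 3 (4267.30, Casune, 3,105 liters, $642,766.05):
Base rate for 4267.30 is 10.5%.
Origin Casune qualifies under the Ulesta–Casune agreement and 4267.30 is covered: preferential rate Free applies instead.
Duty = $642,766.05 × 0% = $0.00.
Total = $74,812.02 + $58,691.98 + $0.00 = $133,504.00.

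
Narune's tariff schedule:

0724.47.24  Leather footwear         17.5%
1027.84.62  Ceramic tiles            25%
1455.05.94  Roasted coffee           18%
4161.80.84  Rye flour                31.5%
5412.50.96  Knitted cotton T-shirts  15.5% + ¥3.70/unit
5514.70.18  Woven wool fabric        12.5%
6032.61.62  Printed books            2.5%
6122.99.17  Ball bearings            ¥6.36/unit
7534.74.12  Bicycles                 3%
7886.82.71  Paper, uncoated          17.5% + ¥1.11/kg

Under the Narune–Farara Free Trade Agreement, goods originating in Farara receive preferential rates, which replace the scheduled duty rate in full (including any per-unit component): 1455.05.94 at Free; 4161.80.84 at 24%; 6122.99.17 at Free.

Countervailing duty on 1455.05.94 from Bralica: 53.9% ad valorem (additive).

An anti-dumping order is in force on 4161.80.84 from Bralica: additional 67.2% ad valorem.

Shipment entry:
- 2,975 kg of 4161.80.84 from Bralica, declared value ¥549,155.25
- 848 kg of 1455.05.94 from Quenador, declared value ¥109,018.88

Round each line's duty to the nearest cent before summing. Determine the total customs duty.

¥561,639.63

Line 1 (4161.80.84, Bralica, 2,975 kg, ¥549,155.25):
Base rate for 4161.80.84 is 31.5%.
4161.80.84 has an FTA preferential rate, but origin Bralica is not Farara; base rate stands.
Additional duty on 4161.80.84 from Bralica: +67.2%. Applied ad valorem rate: 31.5% + 67.2% = 98.7%.
Duty = ¥549,155.25 × 98.7% = ¥542,016.23.
Line 2 (1455.05.94, Quenador, 848 kg, ¥109,018.88):
Base rate for 1455.05.94 is 18%.
1455.05.94 has an FTA preferential rate, but origin Quenador is not Farara; base rate stands.
The additional-duty order on 1455.05.94 targets Bralica, not Quenador; it does not apply.
Duty = ¥109,018.88 × 18% = ¥19,623.40.
Total = ¥542,016.23 + ¥19,623.40 = ¥561,639.63.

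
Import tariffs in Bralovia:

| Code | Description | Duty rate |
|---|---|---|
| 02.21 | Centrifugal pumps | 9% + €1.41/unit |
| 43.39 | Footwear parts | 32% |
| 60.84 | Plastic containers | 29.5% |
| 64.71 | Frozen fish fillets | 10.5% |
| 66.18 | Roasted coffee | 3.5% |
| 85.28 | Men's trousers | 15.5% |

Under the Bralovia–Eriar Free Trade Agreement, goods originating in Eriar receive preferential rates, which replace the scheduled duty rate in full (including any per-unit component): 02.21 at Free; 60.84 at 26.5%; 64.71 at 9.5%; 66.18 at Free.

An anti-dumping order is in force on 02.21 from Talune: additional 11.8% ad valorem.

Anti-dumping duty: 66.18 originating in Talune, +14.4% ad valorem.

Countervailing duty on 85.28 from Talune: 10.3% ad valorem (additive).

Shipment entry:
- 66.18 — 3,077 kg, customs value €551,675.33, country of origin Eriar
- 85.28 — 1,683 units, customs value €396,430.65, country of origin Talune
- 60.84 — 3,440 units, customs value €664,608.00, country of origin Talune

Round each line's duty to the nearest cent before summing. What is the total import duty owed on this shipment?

€298,338.47

Line 1 (66.18, Eriar, 3,077 kg, €551,675.33):
Base rate for 66.18 is 3.5%.
Origin Eriar qualifies under the Bralovia–Eriar agreement and 66.18 is covered: preferential rate Free applies instead.
The additional-duty order on 66.18 targets Talune, not Eriar; it does not apply.
Duty = €551,675.33 × 0% = €0.00.
Line 2 (85.28, Talune, 1,683 units, €396,430.65):
Base rate for 85.28 is 15.5%.
Additional duty on 85.28 from Talune: +10.3%. Applied ad valorem rate: 15.5% + 10.3% = 25.8%.
Duty = €396,430.65 × 25.8% = €102,279.11.
Line 3 (60.84, Talune, 3,440 units, €664,608.00):
Base rate for 60.84 is 29.5%.
60.84 has an FTA preferential rate, but origin Talune is not Eriar; base rate stands.
Duty = €664,608.00 × 29.5% = €196,059.36.
Total = €0.00 + €102,279.11 + €196,059.36 = €298,338.47.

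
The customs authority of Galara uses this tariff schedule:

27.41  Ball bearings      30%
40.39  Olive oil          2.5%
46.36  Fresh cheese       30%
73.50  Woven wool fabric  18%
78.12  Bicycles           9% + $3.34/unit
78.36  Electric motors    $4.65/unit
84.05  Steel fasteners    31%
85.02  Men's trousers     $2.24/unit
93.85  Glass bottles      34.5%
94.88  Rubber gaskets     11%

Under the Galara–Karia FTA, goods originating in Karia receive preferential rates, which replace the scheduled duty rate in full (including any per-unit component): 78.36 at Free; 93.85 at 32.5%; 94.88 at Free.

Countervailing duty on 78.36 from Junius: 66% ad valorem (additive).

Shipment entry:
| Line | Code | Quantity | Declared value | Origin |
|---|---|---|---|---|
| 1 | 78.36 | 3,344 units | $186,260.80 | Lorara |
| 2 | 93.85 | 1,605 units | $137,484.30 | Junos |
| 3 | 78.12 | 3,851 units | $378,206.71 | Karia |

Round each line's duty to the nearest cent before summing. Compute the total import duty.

Line 1 (78.36, Lorara, 3,344 units, $186,260.80):
Base rate for 78.36 is $4.65/unit.
78.36 has an FTA preferential rate, but origin Lorara is not Karia; base rate stands.
The additional-duty order on 78.36 targets Junius, not Lorara; it does not apply.
Duty = 3,344 × $4.65 = $15,549.60.
Line 2 (93.85, Junos, 1,605 units, $137,484.30):
Base rate for 93.85 is 34.5%.
93.85 has an FTA preferential rate, but origin Junos is not Karia; base rate stands.
Duty = $137,484.30 × 34.5% = $47,432.08.
Line 3 (78.12, Karia, 3,851 units, $378,206.71):
Base rate for 78.12 is 9% + $3.34/unit.
Origin Karia is the FTA partner but 78.12 is not on the preference list; base rate stands.
Duty = $378,206.71 × 9% + 3,851 × $3.34 = $46,900.94.
Total = $15,549.60 + $47,432.08 + $46,900.94 = $109,882.62.

$109,882.62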